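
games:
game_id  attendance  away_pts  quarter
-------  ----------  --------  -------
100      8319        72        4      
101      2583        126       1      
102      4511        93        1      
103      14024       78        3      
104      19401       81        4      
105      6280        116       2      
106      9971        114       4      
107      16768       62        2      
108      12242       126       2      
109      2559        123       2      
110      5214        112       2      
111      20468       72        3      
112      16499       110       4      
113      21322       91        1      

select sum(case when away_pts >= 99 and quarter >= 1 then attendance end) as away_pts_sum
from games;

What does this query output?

game_id=100: ✗
game_id=101: ✓ → 2583
game_id=102: ✗
game_id=103: ✗
game_id=104: ✗
game_id=105: ✓ → 6280
game_id=106: ✓ → 9971
game_id=107: ✗
game_id=108: ✓ → 12242
game_id=109: ✓ → 2559
game_id=110: ✓ → 5214
game_id=111: ✗
game_id=112: ✓ → 16499
game_id=113: ✗
away_pts_sum = 2583 + 6280 + 9971 + 12242 + 2559 + 5214 + 16499 = 55348

55348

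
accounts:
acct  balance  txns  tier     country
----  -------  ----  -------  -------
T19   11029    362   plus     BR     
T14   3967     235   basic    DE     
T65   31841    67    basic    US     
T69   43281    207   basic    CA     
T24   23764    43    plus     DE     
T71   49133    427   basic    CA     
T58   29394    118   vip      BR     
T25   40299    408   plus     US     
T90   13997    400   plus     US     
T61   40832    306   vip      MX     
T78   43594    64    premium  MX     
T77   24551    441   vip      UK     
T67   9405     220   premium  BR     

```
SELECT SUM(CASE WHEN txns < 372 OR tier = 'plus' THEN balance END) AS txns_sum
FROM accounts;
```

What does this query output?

291403

acct=T19: ✓ → 11029
acct=T14: ✓ → 3967
acct=T65: ✓ → 31841
acct=T69: ✓ → 43281
acct=T24: ✓ → 23764
acct=T71: ✗
acct=T58: ✓ → 29394
acct=T25: ✓ → 40299
acct=T90: ✓ → 13997
acct=T61: ✓ → 40832
acct=T78: ✓ → 43594
acct=T77: ✗
acct=T67: ✓ → 9405
txns_sum = 11029 + 3967 + 31841 + 43281 + 23764 + 29394 + 40299 + 13997 + 40832 + 43594 + 9405 = 291403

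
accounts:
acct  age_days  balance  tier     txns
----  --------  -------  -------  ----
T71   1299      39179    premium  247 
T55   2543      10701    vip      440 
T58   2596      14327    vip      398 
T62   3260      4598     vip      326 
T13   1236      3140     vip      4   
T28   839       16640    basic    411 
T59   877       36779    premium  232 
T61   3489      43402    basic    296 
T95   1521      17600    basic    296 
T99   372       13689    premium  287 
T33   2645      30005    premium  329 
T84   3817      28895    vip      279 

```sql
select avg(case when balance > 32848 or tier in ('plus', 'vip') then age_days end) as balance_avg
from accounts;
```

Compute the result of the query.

acct=T71: ✓ → 1299
acct=T55: ✓ → 2543
acct=T58: ✓ → 2596
acct=T62: ✓ → 3260
acct=T13: ✓ → 1236
acct=T28: ✗
acct=T59: ✓ → 877
acct=T61: ✓ → 3489
acct=T95: ✗
acct=T99: ✗
acct=T33: ✗
acct=T84: ✓ → 3817
balance_avg = (1299 + 2543 + 2596 + 3260 + 1236 + 877 + 3489 + 3817) / 8 = 2389.625

2389.625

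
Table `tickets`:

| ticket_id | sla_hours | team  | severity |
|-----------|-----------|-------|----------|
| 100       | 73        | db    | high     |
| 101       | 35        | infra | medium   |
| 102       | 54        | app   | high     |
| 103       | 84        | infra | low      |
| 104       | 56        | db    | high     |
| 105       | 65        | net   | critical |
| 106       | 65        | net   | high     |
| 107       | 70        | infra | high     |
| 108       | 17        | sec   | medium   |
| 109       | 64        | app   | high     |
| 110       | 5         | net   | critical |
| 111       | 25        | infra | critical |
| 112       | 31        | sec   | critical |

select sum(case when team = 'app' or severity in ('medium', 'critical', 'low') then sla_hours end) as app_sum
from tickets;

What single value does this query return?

380

ticket_id=100: ✗
ticket_id=101: ✓ → 35
ticket_id=102: ✓ → 54
ticket_id=103: ✓ → 84
ticket_id=104: ✗
ticket_id=105: ✓ → 65
ticket_id=106: ✗
ticket_id=107: ✗
ticket_id=108: ✓ → 17
ticket_id=109: ✓ → 64
ticket_id=110: ✓ → 5
ticket_id=111: ✓ → 25
ticket_id=112: ✓ → 31
app_sum = 35 + 54 + 84 + 65 + 17 + 64 + 5 + 25 + 31 = 380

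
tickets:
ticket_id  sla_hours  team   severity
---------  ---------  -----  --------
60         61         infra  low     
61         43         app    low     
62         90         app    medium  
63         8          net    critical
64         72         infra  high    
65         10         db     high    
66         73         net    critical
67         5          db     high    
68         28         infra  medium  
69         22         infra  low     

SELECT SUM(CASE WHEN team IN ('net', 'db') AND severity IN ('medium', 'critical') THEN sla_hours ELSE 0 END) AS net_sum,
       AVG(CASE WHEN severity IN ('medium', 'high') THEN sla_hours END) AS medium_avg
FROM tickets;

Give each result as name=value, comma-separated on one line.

[net_sum: team IN ('net', 'db') AND severity IN ('medium', 'critical')]
ticket_id=60: ✗
ticket_id=61: ✗
ticket_id=62: ✗
ticket_id=63: ✓ → 8
ticket_id=64: ✗
ticket_id=65: ✗
ticket_id=66: ✓ → 73
ticket_id=67: ✗
ticket_id=68: ✗
ticket_id=69: ✗
net_sum = 8 + 73 = 81
—
[medium_avg: severity IN ('medium', 'high')]
ticket_id=60: ✗
ticket_id=61: ✗
ticket_id=62: ✓ → 90
ticket_id=63: ✗
ticket_id=64: ✓ → 72
ticket_id=65: ✓ → 10
ticket_id=66: ✗
ticket_id=67: ✓ → 5
ticket_id=68: ✓ → 28
ticket_id=69: ✗
medium_avg = (90 + 72 + 10 + 5 + 28) / 5 = 41

net_sum=81, medium_avg=41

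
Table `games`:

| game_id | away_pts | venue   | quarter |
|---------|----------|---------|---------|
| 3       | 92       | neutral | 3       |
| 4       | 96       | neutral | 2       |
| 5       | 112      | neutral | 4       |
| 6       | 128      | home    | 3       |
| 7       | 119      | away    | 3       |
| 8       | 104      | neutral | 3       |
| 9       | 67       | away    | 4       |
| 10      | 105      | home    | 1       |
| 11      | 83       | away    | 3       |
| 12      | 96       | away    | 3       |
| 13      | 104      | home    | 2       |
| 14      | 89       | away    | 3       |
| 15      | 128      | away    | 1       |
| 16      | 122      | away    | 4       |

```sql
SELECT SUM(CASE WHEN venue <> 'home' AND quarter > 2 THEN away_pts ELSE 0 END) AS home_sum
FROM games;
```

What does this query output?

game_id=3: ✓ → 92
game_id=4: ✗
game_id=5: ✓ → 112
game_id=6: ✗
game_id=7: ✓ → 119
game_id=8: ✓ → 104
game_id=9: ✓ → 67
game_id=10: ✗
game_id=11: ✓ → 83
game_id=12: ✓ → 96
game_id=13: ✗
game_id=14: ✓ → 89
game_id=15: ✗
game_id=16: ✓ → 122
home_sum = 92 + 112 + 119 + 104 + 67 + 83 + 96 + 89 + 122 = 884

884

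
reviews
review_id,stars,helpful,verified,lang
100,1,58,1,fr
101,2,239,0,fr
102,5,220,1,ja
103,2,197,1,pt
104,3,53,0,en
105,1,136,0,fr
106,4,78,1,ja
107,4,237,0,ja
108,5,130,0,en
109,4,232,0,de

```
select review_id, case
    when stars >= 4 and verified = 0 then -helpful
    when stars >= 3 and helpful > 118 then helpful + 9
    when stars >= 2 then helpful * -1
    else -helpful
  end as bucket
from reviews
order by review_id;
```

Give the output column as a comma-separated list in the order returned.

-58, -239, 229, -197, -53, -136, -78, -237, -130, -232

review_id=100: ELSE → -58
review_id=101: stars >= 2 → -239
review_id=102: stars >= 3 and helpful > 118 → 229
review_id=103: stars >= 2 → -197
review_id=104: stars >= 2 → -53
review_id=105: ELSE → -136
review_id=106: stars >= 2 → -78
review_id=107: stars >= 4 and verified = 0 → -237
review_id=108: stars >= 4 and verified = 0 → -130
review_id=109: stars >= 4 and verified = 0 → -232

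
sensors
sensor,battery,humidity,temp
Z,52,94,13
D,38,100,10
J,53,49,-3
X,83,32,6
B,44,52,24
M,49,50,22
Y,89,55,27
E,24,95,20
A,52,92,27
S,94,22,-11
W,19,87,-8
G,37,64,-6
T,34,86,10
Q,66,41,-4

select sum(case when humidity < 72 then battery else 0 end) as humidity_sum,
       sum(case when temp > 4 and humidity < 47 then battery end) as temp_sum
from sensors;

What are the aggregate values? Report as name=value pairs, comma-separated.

humidity_sum=515, temp_sum=83

[humidity_sum: humidity < 72]
sensor=Z: ✗
sensor=D: ✗
sensor=J: ✓ → 53
sensor=X: ✓ → 83
sensor=B: ✓ → 44
sensor=M: ✓ → 49
sensor=Y: ✓ → 89
sensor=E: ✗
sensor=A: ✗
sensor=S: ✓ → 94
sensor=W: ✗
sensor=G: ✓ → 37
sensor=T: ✗
sensor=Q: ✓ → 66
humidity_sum = 53 + 83 + 44 + 49 + 89 + 94 + 37 + 66 = 515
—
[temp_sum: temp > 4 and humidity < 47]
sensor=Z: ✗
sensor=D: ✗
sensor=J: ✗
sensor=X: ✓ → 83
sensor=B: ✗
sensor=M: ✗
sensor=Y: ✗
sensor=E: ✗
sensor=A: ✗
sensor=S: ✗
sensor=W: ✗
sensor=G: ✗
sensor=T: ✗
sensor=Q: ✗
temp_sum = 83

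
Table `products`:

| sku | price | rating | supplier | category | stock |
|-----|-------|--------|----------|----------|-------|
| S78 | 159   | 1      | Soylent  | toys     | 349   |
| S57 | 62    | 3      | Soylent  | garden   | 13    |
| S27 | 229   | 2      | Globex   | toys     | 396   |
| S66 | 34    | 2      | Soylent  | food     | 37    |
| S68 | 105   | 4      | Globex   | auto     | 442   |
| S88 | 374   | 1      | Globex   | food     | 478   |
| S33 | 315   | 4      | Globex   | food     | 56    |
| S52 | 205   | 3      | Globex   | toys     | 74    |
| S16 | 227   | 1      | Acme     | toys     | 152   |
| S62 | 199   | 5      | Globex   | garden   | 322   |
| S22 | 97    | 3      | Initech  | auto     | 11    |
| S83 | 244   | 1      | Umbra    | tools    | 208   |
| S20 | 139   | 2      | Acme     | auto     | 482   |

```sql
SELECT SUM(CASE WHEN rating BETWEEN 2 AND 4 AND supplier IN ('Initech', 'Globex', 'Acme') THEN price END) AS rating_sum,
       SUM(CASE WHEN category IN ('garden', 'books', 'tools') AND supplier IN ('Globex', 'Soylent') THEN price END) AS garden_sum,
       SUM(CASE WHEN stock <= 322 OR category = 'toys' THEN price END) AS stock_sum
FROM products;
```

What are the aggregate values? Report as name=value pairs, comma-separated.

rating_sum=1090, garden_sum=261, stock_sum=1771

[rating_sum: rating BETWEEN 2 AND 4 AND supplier IN ('Initech', 'Globex', 'Acme')]
sku=S78: ✗
sku=S57: ✗
sku=S27: ✓ → 229
sku=S66: ✗
sku=S68: ✓ → 105
sku=S88: ✗
sku=S33: ✓ → 315
sku=S52: ✓ → 205
sku=S16: ✗
sku=S62: ✗
sku=S22: ✓ → 97
sku=S83: ✗
sku=S20: ✓ → 139
rating_sum = 229 + 105 + 315 + 205 + 97 + 139 = 1090
—
[garden_sum: category IN ('garden', 'books', 'tools') AND supplier IN ('Globex', 'Soylent')]
sku=S78: ✗
sku=S57: ✓ → 62
sku=S27: ✗
sku=S66: ✗
sku=S68: ✗
sku=S88: ✗
sku=S33: ✗
sku=S52: ✗
sku=S16: ✗
sku=S62: ✓ → 199
sku=S22: ✗
sku=S83: ✗
sku=S20: ✗
garden_sum = 62 + 199 = 261
—
[stock_sum: stock <= 322 OR category = 'toys']
sku=S78: ✓ → 159
sku=S57: ✓ → 62
sku=S27: ✓ → 229
sku=S66: ✓ → 34
sku=S68: ✗
sku=S88: ✗
sku=S33: ✓ → 315
sku=S52: ✓ → 205
sku=S16: ✓ → 227
sku=S62: ✓ → 199
sku=S22: ✓ → 97
sku=S83: ✓ → 244
sku=S20: ✗
stock_sum = 159 + 62 + 229 + 34 + 315 + 205 + 227 + 199 + 97 + 244 = 1771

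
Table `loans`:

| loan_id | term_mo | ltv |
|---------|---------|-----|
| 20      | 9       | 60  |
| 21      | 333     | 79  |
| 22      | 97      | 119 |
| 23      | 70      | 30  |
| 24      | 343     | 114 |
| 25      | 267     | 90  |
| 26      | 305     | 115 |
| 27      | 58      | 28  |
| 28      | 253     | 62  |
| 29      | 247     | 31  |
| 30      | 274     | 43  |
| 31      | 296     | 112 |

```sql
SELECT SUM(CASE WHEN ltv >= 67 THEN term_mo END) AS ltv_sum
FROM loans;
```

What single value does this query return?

loan_id=20: ✗
loan_id=21: ✓ → 333
loan_id=22: ✓ → 97
loan_id=23: ✗
loan_id=24: ✓ → 343
loan_id=25: ✓ → 267
loan_id=26: ✓ → 305
loan_id=27: ✗
loan_id=28: ✗
loan_id=29: ✗
loan_id=30: ✗
loan_id=31: ✓ → 296
ltv_sum = 333 + 97 + 343 + 267 + 305 + 296 = 1641

1641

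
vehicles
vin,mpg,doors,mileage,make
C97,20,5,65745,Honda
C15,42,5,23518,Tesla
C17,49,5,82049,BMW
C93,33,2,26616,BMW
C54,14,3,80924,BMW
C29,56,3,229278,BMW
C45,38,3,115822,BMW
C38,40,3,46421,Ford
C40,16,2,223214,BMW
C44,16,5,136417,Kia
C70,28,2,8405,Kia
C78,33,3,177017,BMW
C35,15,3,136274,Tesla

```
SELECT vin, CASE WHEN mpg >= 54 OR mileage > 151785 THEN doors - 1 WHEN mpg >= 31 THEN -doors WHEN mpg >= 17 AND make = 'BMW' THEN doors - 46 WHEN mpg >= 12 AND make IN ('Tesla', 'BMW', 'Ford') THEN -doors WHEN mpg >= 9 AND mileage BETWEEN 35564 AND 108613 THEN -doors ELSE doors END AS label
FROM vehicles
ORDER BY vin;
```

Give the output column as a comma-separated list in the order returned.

-5, -5, 2, -3, -3, 1, 5, -3, -3, 2, 2, -2, -5

vin=C15: mpg >= 31 → -5
vin=C17: mpg >= 31 → -5
vin=C29: mpg >= 54 OR mileage > 151785 → 2
vin=C35: mpg >= 12 AND make IN ('Tesla', 'BMW', 'Ford') → -3
vin=C38: mpg >= 31 → -3
vin=C40: mpg >= 54 OR mileage > 151785 → 1
vin=C44: ELSE → 5
vin=C45: mpg >= 31 → -3
vin=C54: mpg >= 12 AND make IN ('Tesla', 'BMW', 'Ford') → -3
vin=C70: ELSE → 2
vin=C78: mpg >= 54 OR mileage > 151785 → 2
vin=C93: mpg >= 31 → -2
vin=C97: mpg >= 9 AND mileage BETWEEN 35564 AND 108613 → -5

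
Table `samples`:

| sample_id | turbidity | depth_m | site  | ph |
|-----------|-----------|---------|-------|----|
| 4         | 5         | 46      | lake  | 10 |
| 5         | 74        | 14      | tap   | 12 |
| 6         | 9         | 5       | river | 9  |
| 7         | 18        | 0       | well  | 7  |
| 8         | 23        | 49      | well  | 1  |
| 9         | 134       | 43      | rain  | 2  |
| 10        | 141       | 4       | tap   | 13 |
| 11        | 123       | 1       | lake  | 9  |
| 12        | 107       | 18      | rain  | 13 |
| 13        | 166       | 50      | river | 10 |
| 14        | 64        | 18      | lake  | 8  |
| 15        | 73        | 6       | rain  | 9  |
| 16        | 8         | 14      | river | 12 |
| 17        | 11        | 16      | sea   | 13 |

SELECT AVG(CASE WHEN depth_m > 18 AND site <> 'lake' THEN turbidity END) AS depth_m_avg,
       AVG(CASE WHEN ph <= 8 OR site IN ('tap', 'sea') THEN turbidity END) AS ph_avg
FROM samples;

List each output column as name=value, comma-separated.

depth_m_avg=107.6666666667, ph_avg=66.4285714286

[depth_m_avg: depth_m > 18 AND site <> 'lake']
sample_id=4: ✗
sample_id=5: ✗
sample_id=6: ✗
sample_id=7: ✗
sample_id=8: ✓ → 23
sample_id=9: ✓ → 134
sample_id=10: ✗
sample_id=11: ✗
sample_id=12: ✗
sample_id=13: ✓ → 166
sample_id=14: ✗
sample_id=15: ✗
sample_id=16: ✗
sample_id=17: ✗
depth_m_avg = (23 + 134 + 166) / 3 = 107.6666666667
—
[ph_avg: ph <= 8 OR site IN ('tap', 'sea')]
sample_id=4: ✗
sample_id=5: ✓ → 74
sample_id=6: ✗
sample_id=7: ✓ → 18
sample_id=8: ✓ → 23
sample_id=9: ✓ → 134
sample_id=10: ✓ → 141
sample_id=11: ✗
sample_id=12: ✗
sample_id=13: ✗
sample_id=14: ✓ → 64
sample_id=15: ✗
sample_id=16: ✗
sample_id=17: ✓ → 11
ph_avg = (74 + 18 + 23 + 134 + 141 + 64 + 11) / 7 = 66.4285714286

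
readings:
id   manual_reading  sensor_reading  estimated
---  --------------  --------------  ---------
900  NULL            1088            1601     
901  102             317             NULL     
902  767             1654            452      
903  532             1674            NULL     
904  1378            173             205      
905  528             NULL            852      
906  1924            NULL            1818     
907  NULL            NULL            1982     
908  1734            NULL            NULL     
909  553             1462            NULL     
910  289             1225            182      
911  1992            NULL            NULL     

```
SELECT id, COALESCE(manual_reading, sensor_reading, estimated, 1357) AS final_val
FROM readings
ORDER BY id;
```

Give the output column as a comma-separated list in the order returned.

1088, 102, 767, 532, 1378, 528, 1924, 1982, 1734, 553, 289, 1992

id=900: manual_reading=NULL, sensor_reading=1088 → 1088
id=901: manual_reading=102 → 102
id=902: manual_reading=767 → 767
id=903: manual_reading=532 → 532
id=904: manual_reading=1378 → 1378
id=905: manual_reading=528 → 528
id=906: manual_reading=1924 → 1924
id=907: manual_reading=NULL, sensor_reading=NULL, estimated=1982 → 1982
id=908: manual_reading=1734 → 1734
id=909: manual_reading=553 → 553
id=910: manual_reading=289 → 289
id=911: manual_reading=1992 → 1992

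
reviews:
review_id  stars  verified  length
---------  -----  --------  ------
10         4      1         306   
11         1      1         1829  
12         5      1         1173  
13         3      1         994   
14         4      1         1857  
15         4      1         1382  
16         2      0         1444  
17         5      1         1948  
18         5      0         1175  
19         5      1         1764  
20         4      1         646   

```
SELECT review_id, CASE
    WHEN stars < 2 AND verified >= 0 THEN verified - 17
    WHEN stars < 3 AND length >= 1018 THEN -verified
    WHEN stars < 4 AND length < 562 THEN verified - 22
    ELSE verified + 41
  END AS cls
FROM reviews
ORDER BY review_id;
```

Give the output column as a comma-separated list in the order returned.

review_id=10: ELSE → 42
review_id=11: stars < 2 AND verified >= 0 → -16
review_id=12: ELSE → 42
review_id=13: ELSE → 42
review_id=14: ELSE → 42
review_id=15: ELSE → 42
review_id=16: stars < 3 AND length >= 1018 → 0
review_id=17: ELSE → 42
review_id=18: ELSE → 41
review_id=19: ELSE → 42
review_id=20: ELSE → 42

42, -16, 42, 42, 42, 42, 0, 42, 41, 42, 42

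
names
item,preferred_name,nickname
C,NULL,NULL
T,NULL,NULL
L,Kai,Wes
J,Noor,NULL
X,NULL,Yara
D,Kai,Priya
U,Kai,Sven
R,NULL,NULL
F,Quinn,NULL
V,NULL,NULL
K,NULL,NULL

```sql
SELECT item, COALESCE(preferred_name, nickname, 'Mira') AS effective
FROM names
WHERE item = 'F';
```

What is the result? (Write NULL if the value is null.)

item = F: preferred_name=Quinn, nickname=NULL.
preferred_name=Quinn → Quinn

Quinn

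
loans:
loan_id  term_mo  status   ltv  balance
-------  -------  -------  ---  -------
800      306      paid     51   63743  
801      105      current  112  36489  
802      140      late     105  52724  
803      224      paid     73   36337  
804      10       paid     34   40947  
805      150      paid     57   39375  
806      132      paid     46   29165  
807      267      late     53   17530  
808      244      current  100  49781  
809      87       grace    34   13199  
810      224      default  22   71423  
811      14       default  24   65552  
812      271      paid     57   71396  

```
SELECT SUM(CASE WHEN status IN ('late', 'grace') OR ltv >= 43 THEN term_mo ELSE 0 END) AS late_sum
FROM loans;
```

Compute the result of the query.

loan_id=800: ✓ → 306
loan_id=801: ✓ → 105
loan_id=802: ✓ → 140
loan_id=803: ✓ → 224
loan_id=804: ✗
loan_id=805: ✓ → 150
loan_id=806: ✓ → 132
loan_id=807: ✓ → 267
loan_id=808: ✓ → 244
loan_id=809: ✓ → 87
loan_id=810: ✗
loan_id=811: ✗
loan_id=812: ✓ → 271
late_sum = 306 + 105 + 140 + 224 + 150 + 132 + 267 + 244 + 87 + 271 = 1926

1926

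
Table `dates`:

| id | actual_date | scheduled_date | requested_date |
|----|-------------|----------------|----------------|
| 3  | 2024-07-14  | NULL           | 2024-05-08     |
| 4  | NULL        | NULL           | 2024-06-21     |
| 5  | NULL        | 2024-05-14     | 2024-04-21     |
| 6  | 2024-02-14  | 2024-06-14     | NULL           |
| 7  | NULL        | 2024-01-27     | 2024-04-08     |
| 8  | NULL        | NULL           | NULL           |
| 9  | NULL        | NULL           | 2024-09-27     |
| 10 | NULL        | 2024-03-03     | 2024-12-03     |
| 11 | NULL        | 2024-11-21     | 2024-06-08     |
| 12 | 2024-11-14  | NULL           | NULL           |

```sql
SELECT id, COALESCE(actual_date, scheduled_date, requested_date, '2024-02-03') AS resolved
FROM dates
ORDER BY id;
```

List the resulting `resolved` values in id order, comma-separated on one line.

id=3: actual_date=2024-07-14 → 2024-07-14
id=4: actual_date=NULL, scheduled_date=NULL, requested_date=2024-06-21 → 2024-06-21
id=5: actual_date=NULL, scheduled_date=2024-05-14 → 2024-05-14
id=6: actual_date=2024-02-14 → 2024-02-14
id=7: actual_date=NULL, scheduled_date=2024-01-27 → 2024-01-27
id=8: actual_date=NULL, scheduled_date=NULL, requested_date=NULL, → literal 2024-02-03 → 2024-02-03
id=9: actual_date=NULL, scheduled_date=NULL, requested_date=2024-09-27 → 2024-09-27
id=10: actual_date=NULL, scheduled_date=2024-03-03 → 2024-03-03
id=11: actual_date=NULL, scheduled_date=2024-11-21 → 2024-11-21
id=12: actual_date=2024-11-14 → 2024-11-14

2024-07-14, 2024-06-21, 2024-05-14, 2024-02-14, 2024-01-27, 2024-02-03, 2024-09-27, 2024-03-03, 2024-11-21, 2024-11-14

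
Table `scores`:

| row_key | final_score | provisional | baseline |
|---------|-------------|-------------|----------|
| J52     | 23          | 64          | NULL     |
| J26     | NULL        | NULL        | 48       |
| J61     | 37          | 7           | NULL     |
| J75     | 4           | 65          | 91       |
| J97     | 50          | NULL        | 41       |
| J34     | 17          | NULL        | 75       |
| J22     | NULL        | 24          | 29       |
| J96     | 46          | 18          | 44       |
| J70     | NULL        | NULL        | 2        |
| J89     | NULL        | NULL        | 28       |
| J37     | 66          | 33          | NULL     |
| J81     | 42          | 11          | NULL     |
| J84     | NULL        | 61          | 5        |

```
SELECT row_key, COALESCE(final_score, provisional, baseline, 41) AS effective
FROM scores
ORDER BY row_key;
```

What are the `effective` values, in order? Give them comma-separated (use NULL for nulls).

24, 48, 17, 66, 23, 37, 2, 4, 42, 61, 28, 46, 50

row_key=J22: final_score=NULL, provisional=24 → 24
row_key=J26: final_score=NULL, provisional=NULL, baseline=48 → 48
row_key=J34: final_score=17 → 17
row_key=J37: final_score=66 → 66
row_key=J52: final_score=23 → 23
row_key=J61: final_score=37 → 37
row_key=J70: final_score=NULL, provisional=NULL, baseline=2 → 2
row_key=J75: final_score=4 → 4
row_key=J81: final_score=42 → 42
row_key=J84: final_score=NULL, provisional=61 → 61
row_key=J89: final_score=NULL, provisional=NULL, baseline=28 → 28
row_key=J96: final_score=46 → 46
row_key=J97: final_score=50 → 50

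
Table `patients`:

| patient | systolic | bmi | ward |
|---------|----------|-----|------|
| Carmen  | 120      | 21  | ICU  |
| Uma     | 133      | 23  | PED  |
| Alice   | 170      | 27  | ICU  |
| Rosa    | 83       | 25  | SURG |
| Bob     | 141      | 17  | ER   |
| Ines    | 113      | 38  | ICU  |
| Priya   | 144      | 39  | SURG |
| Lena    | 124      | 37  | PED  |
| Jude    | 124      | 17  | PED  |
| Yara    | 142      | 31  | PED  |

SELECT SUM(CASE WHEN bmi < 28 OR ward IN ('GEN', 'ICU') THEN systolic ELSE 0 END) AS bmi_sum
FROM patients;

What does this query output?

patient=Carmen: ✓ → 120
patient=Uma: ✓ → 133
patient=Alice: ✓ → 170
patient=Rosa: ✓ → 83
patient=Bob: ✓ → 141
patient=Ines: ✓ → 113
patient=Priya: ✗
patient=Lena: ✗
patient=Jude: ✓ → 124
patient=Yara: ✗
bmi_sum = 120 + 133 + 170 + 83 + 141 + 113 + 124 = 884

884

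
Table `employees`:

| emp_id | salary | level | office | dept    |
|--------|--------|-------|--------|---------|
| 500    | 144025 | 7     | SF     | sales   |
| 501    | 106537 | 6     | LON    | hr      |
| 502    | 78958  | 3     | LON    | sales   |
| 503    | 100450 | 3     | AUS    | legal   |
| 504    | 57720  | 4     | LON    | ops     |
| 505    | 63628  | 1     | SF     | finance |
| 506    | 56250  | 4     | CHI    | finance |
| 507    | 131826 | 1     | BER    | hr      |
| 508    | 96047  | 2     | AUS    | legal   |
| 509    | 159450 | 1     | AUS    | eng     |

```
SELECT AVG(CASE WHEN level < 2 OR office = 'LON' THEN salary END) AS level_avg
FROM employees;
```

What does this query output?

emp_id=500: ✗
emp_id=501: ✓ → 106537
emp_id=502: ✓ → 78958
emp_id=503: ✗
emp_id=504: ✓ → 57720
emp_id=505: ✓ → 63628
emp_id=506: ✗
emp_id=507: ✓ → 131826
emp_id=508: ✗
emp_id=509: ✓ → 159450
level_avg = (106537 + 78958 + 57720 + 63628 + 131826 + 159450) / 6 = 99686.5

99686.5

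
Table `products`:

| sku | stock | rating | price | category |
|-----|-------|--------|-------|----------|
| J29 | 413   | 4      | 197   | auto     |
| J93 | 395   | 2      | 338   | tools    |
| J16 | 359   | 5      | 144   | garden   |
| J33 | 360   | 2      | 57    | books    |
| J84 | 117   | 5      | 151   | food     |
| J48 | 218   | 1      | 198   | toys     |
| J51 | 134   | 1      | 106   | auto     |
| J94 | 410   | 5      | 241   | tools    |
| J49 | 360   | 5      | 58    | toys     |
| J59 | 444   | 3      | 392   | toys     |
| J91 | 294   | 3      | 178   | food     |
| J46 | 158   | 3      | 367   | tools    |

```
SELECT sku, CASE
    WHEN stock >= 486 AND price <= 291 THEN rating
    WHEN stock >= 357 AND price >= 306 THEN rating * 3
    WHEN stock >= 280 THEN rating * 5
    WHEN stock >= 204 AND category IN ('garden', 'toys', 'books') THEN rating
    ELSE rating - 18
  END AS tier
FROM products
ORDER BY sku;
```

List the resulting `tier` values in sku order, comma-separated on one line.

25, 20, 10, -15, 1, 25, -17, 9, -13, 15, 6, 25

sku=J16: stock >= 280 → 25
sku=J29: stock >= 280 → 20
sku=J33: stock >= 280 → 10
sku=J46: ELSE → -15
sku=J48: stock >= 204 AND category IN ('garden', 'toys', 'books') → 1
sku=J49: stock >= 280 → 25
sku=J51: ELSE → -17
sku=J59: stock >= 357 AND price >= 306 → 9
sku=J84: ELSE → -13
sku=J91: stock >= 280 → 15
sku=J93: stock >= 357 AND price >= 306 → 6
sku=J94: stock >= 280 → 25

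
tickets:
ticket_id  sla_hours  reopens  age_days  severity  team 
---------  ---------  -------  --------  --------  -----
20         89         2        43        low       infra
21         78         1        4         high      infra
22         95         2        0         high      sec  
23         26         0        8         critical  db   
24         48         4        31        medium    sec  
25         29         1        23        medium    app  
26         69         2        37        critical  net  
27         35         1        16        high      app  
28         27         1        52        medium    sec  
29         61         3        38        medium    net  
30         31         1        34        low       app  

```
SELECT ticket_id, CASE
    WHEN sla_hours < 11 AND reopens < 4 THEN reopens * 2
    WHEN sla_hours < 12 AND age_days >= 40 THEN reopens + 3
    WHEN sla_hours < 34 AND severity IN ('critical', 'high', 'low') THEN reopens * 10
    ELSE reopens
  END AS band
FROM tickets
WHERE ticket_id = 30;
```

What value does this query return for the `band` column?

10

ticket_id = 30: sla_hours=31, reopens=1, age_days=34, severity=low, team=app.
sla_hours < 11 AND reopens < 4 → false
sla_hours < 12 AND age_days >= 40 → false
sla_hours < 34 AND severity IN ('critical', 'high', 'low') → true → 10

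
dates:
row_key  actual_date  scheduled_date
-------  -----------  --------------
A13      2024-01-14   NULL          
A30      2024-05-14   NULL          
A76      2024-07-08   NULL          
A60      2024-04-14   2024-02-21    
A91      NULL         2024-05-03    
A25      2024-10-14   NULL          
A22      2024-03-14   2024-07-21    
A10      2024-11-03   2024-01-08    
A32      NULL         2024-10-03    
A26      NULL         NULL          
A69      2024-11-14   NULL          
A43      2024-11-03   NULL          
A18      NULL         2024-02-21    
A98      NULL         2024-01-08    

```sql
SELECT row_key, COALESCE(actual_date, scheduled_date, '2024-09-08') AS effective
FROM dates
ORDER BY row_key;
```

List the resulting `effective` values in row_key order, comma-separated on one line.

row_key=A10: actual_date=2024-11-03 → 2024-11-03
row_key=A13: actual_date=2024-01-14 → 2024-01-14
row_key=A18: actual_date=NULL, scheduled_date=2024-02-21 → 2024-02-21
row_key=A22: actual_date=2024-03-14 → 2024-03-14
row_key=A25: actual_date=2024-10-14 → 2024-10-14
row_key=A26: actual_date=NULL, scheduled_date=NULL, → literal 2024-09-08 → 2024-09-08
row_key=A30: actual_date=2024-05-14 → 2024-05-14
row_key=A32: actual_date=NULL, scheduled_date=2024-10-03 → 2024-10-03
row_key=A43: actual_date=2024-11-03 → 2024-11-03
row_key=A60: actual_date=2024-04-14 → 2024-04-14
row_key=A69: actual_date=2024-11-14 → 2024-11-14
row_key=A76: actual_date=2024-07-08 → 2024-07-08
row_key=A91: actual_date=NULL, scheduled_date=2024-05-03 → 2024-05-03
row_key=A98: actual_date=NULL, scheduled_date=2024-01-08 → 2024-01-08

2024-11-03, 2024-01-14, 2024-02-21, 2024-03-14, 2024-10-14, 2024-09-08, 2024-05-14, 2024-10-03, 2024-11-03, 2024-04-14, 2024-11-14, 2024-07-08, 2024-05-03, 2024-01-08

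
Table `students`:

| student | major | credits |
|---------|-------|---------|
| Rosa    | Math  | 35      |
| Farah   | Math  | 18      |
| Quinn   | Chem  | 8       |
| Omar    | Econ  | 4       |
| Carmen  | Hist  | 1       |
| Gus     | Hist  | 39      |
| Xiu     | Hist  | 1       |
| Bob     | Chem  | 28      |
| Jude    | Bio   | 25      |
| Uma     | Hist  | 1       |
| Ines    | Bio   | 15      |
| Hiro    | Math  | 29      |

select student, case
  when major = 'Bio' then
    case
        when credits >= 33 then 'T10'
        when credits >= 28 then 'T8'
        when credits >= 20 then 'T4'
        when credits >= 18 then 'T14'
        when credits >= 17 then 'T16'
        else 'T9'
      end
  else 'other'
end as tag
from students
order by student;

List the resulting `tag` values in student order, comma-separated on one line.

student=Bob: major='Chem' → outer ELSE → other
student=Carmen: major='Hist' → outer ELSE → other
student=Farah: major='Math' → outer ELSE → other
student=Gus: major='Hist' → outer ELSE → other
student=Hiro: major='Math' → outer ELSE → other
student=Ines: major='Bio' → inner[ELSE] → T9
student=Jude: major='Bio' → inner[credits >= 20] → T4
student=Omar: major='Econ' → outer ELSE → other
student=Quinn: major='Chem' → outer ELSE → other
student=Rosa: major='Math' → outer ELSE → other
student=Uma: major='Hist' → outer ELSE → other
student=Xiu: major='Hist' → outer ELSE → other

other, other, other, other, other, T9, T4, other, other, other, other, other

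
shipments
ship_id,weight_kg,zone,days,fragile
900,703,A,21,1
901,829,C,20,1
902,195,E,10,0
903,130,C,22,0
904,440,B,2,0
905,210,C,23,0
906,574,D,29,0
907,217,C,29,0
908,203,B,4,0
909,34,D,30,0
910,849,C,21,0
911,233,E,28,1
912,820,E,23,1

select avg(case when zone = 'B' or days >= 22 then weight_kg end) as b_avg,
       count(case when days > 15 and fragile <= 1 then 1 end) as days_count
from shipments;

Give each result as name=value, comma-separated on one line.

[b_avg: zone = 'B' or days >= 22]
ship_id=900: ✗
ship_id=901: ✗
ship_id=902: ✗
ship_id=903: ✓ → 130
ship_id=904: ✓ → 440
ship_id=905: ✓ → 210
ship_id=906: ✓ → 574
ship_id=907: ✓ → 217
ship_id=908: ✓ → 203
ship_id=909: ✓ → 34
ship_id=910: ✗
ship_id=911: ✓ → 233
ship_id=912: ✓ → 820
b_avg = (130 + 440 + 210 + 574 + 217 + 203 + 34 + 233 + 820) / 9 = 317.8888888889
—
[days_count: days > 15 and fragile <= 1]
ship_id=900: ✓ → 1
ship_id=901: ✓ → 1
ship_id=902: ✗
ship_id=903: ✓ → 1
ship_id=904: ✗
ship_id=905: ✓ → 1
ship_id=906: ✓ → 1
ship_id=907: ✓ → 1
ship_id=908: ✗
ship_id=909: ✓ → 1
ship_id=910: ✓ → 1
ship_id=911: ✓ → 1
ship_id=912: ✓ → 1
days_count = COUNT(1, 1, 1, 1, 1, 1, 1, 1, 1, 1) = 10

b_avg=317.8888888889, days_count=10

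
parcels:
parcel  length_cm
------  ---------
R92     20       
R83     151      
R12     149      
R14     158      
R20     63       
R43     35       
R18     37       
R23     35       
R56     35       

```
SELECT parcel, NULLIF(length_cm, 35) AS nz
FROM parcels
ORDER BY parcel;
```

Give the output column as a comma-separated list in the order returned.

149, 158, 37, 63, NULL, NULL, NULL, 151, 20

parcel=R12: length_cm=149 vs 35: differ → 149
parcel=R14: length_cm=158 vs 35: differ → 158
parcel=R18: length_cm=37 vs 35: differ → 37
parcel=R20: length_cm=63 vs 35: differ → 63
parcel=R23: length_cm=35 vs 35: equal → NULL
parcel=R43: length_cm=35 vs 35: equal → NULL
parcel=R56: length_cm=35 vs 35: equal → NULL
parcel=R83: length_cm=151 vs 35: differ → 151
parcel=R92: length_cm=20 vs 35: differ → 20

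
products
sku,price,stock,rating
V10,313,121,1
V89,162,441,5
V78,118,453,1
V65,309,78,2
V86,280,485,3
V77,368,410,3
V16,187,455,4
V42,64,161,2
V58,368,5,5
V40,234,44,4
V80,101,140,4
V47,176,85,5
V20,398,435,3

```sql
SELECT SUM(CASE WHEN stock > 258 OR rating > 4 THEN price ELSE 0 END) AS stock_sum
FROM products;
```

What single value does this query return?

sku=V10: ✗
sku=V89: ✓ → 162
sku=V78: ✓ → 118
sku=V65: ✗
sku=V86: ✓ → 280
sku=V77: ✓ → 368
sku=V16: ✓ → 187
sku=V42: ✗
sku=V58: ✓ → 368
sku=V40: ✗
sku=V80: ✗
sku=V47: ✓ → 176
sku=V20: ✓ → 398
stock_sum = 162 + 118 + 280 + 368 + 187 + 368 + 176 + 398 = 2057

2057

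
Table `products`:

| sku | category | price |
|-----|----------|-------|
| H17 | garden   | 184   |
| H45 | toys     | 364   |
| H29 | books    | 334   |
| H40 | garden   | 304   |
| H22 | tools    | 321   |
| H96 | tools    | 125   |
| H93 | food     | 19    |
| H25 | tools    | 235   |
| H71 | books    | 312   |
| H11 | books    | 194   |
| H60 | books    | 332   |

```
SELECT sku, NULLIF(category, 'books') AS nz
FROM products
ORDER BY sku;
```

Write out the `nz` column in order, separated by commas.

sku=H11: category=books vs books: equal → NULL
sku=H17: category=garden vs books: differ → garden
sku=H22: category=tools vs books: differ → tools
sku=H25: category=tools vs books: differ → tools
sku=H29: category=books vs books: equal → NULL
sku=H40: category=garden vs books: differ → garden
sku=H45: category=toys vs books: differ → toys
sku=H60: category=books vs books: equal → NULL
sku=H71: category=books vs books: equal → NULL
sku=H93: category=food vs books: differ → food
sku=H96: category=tools vs books: differ → tools

NULL, garden, tools, tools, NULL, garden, toys, NULL, NULL, food, tools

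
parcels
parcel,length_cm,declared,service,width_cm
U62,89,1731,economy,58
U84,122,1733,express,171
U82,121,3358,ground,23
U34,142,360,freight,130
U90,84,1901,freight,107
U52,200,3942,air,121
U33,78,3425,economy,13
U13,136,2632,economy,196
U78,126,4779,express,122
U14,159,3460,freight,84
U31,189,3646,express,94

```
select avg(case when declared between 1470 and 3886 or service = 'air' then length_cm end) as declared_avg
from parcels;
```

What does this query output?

130.8888888889

parcel=U62: ✓ → 89
parcel=U84: ✓ → 122
parcel=U82: ✓ → 121
parcel=U34: ✗
parcel=U90: ✓ → 84
parcel=U52: ✓ → 200
parcel=U33: ✓ → 78
parcel=U13: ✓ → 136
parcel=U78: ✗
parcel=U14: ✓ → 159
parcel=U31: ✓ → 189
declared_avg = (89 + 122 + 121 + 84 + 200 + 78 + 136 + 159 + 189) / 9 = 130.8888888889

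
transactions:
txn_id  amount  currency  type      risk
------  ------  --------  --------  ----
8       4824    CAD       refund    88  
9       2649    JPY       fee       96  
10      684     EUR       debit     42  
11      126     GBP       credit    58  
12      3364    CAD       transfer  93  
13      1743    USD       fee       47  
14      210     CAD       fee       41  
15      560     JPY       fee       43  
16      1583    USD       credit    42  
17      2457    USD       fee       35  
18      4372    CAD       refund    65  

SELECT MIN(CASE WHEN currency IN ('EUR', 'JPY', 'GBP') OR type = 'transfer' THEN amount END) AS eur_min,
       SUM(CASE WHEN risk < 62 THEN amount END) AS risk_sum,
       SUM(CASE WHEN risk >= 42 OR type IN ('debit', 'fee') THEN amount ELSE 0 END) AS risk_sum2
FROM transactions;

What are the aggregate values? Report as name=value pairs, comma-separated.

[eur_min: currency IN ('EUR', 'JPY', 'GBP') OR type = 'transfer']
txn_id=8: ✗
txn_id=9: ✓ → 2649
txn_id=10: ✓ → 684
txn_id=11: ✓ → 126
txn_id=12: ✓ → 3364
txn_id=13: ✗
txn_id=14: ✗
txn_id=15: ✓ → 560
txn_id=16: ✗
txn_id=17: ✗
txn_id=18: ✗
eur_min = MIN(2649, 684, 126, 3364, 560) = 126
—
[risk_sum: risk < 62]
txn_id=8: ✗
txn_id=9: ✗
txn_id=10: ✓ → 684
txn_id=11: ✓ → 126
txn_id=12: ✗
txn_id=13: ✓ → 1743
txn_id=14: ✓ → 210
txn_id=15: ✓ → 560
txn_id=16: ✓ → 1583
txn_id=17: ✓ → 2457
txn_id=18: ✗
risk_sum = 684 + 126 + 1743 + 210 + 560 + 1583 + 2457 = 7363
—
[risk_sum2: risk >= 42 OR type IN ('debit', 'fee')]
txn_id=8: ✓ → 4824
txn_id=9: ✓ → 2649
txn_id=10: ✓ → 684
txn_id=11: ✓ → 126
txn_id=12: ✓ → 3364
txn_id=13: ✓ → 1743
txn_id=14: ✓ → 210
txn_id=15: ✓ → 560
txn_id=16: ✓ → 1583
txn_id=17: ✓ → 2457
txn_id=18: ✓ → 4372
risk_sum2 = 4824 + 2649 + 684 + 126 + 3364 + 1743 + 210 + 560 + 1583 + 2457 + 4372 = 22572

eur_min=126, risk_sum=7363, risk_sum2=22572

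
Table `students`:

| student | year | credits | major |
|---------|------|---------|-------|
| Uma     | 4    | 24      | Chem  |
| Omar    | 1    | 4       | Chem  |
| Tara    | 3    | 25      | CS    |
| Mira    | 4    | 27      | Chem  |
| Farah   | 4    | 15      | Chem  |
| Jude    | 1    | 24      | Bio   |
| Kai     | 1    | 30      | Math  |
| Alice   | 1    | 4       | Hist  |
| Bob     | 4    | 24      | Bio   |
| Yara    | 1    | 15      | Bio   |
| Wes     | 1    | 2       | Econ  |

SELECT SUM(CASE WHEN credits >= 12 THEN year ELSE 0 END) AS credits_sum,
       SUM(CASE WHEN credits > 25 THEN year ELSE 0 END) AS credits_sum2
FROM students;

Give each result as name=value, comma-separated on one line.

credits_sum=22, credits_sum2=5

[credits_sum: credits >= 12]
student=Uma: ✓ → 4
student=Omar: ✗
student=Tara: ✓ → 3
student=Mira: ✓ → 4
student=Farah: ✓ → 4
student=Jude: ✓ → 1
student=Kai: ✓ → 1
student=Alice: ✗
student=Bob: ✓ → 4
student=Yara: ✓ → 1
student=Wes: ✗
credits_sum = 4 + 3 + 4 + 4 + 1 + 1 + 4 + 1 = 22
—
[credits_sum2: credits > 25]
student=Uma: ✗
student=Omar: ✗
student=Tara: ✗
student=Mira: ✓ → 4
student=Farah: ✗
student=Jude: ✗
student=Kai: ✓ → 1
student=Alice: ✗
student=Bob: ✗
student=Yara: ✗
student=Wes: ✗
credits_sum2 = 4 + 1 = 5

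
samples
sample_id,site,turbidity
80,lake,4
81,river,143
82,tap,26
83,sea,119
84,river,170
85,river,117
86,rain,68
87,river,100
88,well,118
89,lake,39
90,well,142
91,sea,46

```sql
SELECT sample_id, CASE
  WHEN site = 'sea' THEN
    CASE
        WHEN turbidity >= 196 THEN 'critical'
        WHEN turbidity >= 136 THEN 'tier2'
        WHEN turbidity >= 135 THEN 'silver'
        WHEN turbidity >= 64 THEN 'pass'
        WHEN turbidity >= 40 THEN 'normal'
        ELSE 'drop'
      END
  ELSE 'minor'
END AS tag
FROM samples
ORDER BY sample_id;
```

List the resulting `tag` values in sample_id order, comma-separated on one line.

sample_id=80: site='lake' → outer ELSE → minor
sample_id=81: site='river' → outer ELSE → minor
sample_id=82: site='tap' → outer ELSE → minor
sample_id=83: site='sea' → inner[turbidity >= 64] → pass
sample_id=84: site='river' → outer ELSE → minor
sample_id=85: site='river' → outer ELSE → minor
sample_id=86: site='rain' → outer ELSE → minor
sample_id=87: site='river' → outer ELSE → minor
sample_id=88: site='well' → outer ELSE → minor
sample_id=89: site='lake' → outer ELSE → minor
sample_id=90: site='well' → outer ELSE → minor
sample_id=91: site='sea' → inner[turbidity >= 40] → normal

minor, minor, minor, pass, minor, minor, minor, minor, minor, minor, minor, normal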